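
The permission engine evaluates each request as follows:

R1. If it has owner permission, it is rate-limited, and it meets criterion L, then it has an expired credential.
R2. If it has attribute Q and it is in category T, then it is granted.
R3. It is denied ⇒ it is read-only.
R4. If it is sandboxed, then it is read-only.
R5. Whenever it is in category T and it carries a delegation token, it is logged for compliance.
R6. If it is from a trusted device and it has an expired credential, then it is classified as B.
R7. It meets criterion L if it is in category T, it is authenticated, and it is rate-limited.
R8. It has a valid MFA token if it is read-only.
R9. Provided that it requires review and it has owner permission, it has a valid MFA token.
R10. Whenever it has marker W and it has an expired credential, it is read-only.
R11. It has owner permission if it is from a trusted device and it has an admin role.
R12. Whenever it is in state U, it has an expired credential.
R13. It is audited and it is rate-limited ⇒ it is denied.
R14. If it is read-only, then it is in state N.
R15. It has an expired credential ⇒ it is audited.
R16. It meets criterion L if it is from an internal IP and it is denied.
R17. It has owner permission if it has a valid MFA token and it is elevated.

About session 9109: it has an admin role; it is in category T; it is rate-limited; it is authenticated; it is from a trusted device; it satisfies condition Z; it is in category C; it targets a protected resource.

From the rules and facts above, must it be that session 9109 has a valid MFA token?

Yes

By R7 (it is in category T, it is authenticated, it is rate-limited): it meets criterion L.
By R11 (it is from a trusted device, it has an admin role): it has owner permission.
By R1 (it has owner permission, it is rate-limited, it meets criterion L): it has an expired credential.
By R15 (it has an expired credential): it is audited.
By R13 (it is audited, it is rate-limited): it is denied.
By R3 (it is denied): it is read-only.
By R8 (it is read-only): it has a valid MFA token.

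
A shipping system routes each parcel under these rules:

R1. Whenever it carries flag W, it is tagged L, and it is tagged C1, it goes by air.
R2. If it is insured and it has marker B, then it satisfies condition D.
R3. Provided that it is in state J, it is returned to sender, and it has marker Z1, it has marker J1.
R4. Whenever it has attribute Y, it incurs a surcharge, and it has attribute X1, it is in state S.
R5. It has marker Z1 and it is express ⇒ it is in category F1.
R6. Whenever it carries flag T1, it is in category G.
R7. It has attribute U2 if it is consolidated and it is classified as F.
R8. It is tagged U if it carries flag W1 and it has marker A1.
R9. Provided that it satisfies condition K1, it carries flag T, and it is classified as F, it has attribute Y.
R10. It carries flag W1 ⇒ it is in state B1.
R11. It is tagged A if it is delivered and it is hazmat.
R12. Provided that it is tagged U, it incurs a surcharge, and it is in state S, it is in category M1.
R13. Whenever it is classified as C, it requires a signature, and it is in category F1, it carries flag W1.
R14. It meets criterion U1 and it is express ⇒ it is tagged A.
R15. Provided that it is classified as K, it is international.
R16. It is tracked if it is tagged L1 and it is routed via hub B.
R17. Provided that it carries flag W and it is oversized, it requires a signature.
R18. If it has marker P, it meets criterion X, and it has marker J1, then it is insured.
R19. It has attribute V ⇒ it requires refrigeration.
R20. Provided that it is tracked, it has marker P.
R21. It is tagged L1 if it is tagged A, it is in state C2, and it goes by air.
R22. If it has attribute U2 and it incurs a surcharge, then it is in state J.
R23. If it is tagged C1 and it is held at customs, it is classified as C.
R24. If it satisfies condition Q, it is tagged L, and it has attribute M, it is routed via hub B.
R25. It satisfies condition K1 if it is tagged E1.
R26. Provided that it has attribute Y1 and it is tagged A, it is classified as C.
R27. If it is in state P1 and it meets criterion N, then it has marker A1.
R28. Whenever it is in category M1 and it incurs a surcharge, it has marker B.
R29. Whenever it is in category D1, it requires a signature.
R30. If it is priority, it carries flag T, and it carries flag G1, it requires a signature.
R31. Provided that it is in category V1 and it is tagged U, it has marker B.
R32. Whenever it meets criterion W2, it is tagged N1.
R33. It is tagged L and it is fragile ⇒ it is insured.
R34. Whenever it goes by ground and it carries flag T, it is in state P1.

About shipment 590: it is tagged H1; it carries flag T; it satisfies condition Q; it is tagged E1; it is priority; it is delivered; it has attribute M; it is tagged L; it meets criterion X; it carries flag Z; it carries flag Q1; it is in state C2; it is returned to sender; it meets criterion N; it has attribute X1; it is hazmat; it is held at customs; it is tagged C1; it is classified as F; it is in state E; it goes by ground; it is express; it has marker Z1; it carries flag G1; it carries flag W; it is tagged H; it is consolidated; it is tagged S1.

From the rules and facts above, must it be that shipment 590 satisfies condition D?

Forward chaining from the given facts derives: goes by air, is in category F1, has attribute U2, is tagged A, is tagged L1, is classified as C, is routed via hub B, satisfies condition K1, requires a signature, is in state P1, has attribute Y, carries flag W1, is tracked, has marker P, has marker A1, is tagged U, is in state B1.
The only rule concluding "it satisfies condition D" is R2, which needs "it is insured"; that is never established.

No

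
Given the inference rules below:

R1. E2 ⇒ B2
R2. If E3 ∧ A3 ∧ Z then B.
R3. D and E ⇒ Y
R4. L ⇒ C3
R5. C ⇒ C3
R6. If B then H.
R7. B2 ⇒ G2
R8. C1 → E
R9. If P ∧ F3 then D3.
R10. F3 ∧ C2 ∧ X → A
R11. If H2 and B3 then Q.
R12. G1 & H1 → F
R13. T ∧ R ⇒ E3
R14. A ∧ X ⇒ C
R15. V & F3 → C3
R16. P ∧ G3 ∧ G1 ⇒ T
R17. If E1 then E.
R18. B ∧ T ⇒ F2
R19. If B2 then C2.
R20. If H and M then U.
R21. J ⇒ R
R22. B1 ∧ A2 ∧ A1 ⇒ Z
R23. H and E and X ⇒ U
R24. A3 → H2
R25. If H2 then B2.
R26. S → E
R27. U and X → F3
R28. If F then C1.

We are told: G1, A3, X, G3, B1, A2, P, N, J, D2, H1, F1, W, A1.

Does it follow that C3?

Yes

F  (by R12: G1, H1)
T  (by R16: P, G3, G1)
R  (by R21: J)
Z  (by R22: B1, A2, A1)
H2  (by R24: A3)
B2  (by R25: H2)
C1  (by R28: F)
E  (by R8: C1)
E3  (by R13: T, R)
C2  (by R19: B2)
B  (by R2: E3, A3, Z)
H  (by R6: B)
U  (by R23: H, E, X)
F3  (by R27: U, X)
A  (by R10: F3, C2, X)
C  (by R14: A, X)
C3  (by R5: C)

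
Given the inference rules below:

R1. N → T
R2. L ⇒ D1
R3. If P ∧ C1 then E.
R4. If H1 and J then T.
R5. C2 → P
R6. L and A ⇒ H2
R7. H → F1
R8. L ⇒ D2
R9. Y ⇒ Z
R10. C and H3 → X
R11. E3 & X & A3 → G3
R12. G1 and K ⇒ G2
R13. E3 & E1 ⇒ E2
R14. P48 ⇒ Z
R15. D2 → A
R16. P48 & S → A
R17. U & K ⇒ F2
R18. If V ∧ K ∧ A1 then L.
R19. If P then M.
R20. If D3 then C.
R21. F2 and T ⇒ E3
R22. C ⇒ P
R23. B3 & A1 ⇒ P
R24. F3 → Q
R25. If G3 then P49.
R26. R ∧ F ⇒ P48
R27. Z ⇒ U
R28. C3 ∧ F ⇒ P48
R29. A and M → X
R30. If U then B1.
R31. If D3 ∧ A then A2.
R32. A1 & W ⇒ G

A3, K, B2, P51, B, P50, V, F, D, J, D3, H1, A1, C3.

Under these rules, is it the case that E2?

No

Forward chaining from the given facts derives: T, L, C, P, P48, D1, D2, Z, A, M, U, X, B1, A2, H2, F2, E3, G3, P49.
The only rule concluding E2 is R13, which needs E1; that is never established.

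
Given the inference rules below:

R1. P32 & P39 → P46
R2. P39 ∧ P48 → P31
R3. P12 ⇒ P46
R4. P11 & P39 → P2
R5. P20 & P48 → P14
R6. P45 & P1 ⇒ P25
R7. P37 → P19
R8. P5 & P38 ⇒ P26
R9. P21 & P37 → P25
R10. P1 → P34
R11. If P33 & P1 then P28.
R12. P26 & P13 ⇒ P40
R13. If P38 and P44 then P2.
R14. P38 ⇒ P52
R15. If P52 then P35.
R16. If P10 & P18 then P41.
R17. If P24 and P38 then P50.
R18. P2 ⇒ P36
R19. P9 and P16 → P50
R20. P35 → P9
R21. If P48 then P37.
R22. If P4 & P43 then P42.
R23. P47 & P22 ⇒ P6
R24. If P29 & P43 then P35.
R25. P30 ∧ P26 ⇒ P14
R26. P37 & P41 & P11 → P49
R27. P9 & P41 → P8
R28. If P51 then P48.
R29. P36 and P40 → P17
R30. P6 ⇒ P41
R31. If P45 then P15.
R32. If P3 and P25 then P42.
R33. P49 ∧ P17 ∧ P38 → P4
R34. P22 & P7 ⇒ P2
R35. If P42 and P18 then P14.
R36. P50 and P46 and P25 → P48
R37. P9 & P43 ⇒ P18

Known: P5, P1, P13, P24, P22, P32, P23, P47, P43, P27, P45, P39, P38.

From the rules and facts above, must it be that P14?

Forward chaining from the given facts derives: P46, P25, P26, P34, P40, P52, P35, P50, P9, P6, P41, P15, P48, P18, P31, P37, P8, P19.
Rules concluding P14: R5 needs P20; R25 needs P30; R35 needs P42 — none of these are established.

No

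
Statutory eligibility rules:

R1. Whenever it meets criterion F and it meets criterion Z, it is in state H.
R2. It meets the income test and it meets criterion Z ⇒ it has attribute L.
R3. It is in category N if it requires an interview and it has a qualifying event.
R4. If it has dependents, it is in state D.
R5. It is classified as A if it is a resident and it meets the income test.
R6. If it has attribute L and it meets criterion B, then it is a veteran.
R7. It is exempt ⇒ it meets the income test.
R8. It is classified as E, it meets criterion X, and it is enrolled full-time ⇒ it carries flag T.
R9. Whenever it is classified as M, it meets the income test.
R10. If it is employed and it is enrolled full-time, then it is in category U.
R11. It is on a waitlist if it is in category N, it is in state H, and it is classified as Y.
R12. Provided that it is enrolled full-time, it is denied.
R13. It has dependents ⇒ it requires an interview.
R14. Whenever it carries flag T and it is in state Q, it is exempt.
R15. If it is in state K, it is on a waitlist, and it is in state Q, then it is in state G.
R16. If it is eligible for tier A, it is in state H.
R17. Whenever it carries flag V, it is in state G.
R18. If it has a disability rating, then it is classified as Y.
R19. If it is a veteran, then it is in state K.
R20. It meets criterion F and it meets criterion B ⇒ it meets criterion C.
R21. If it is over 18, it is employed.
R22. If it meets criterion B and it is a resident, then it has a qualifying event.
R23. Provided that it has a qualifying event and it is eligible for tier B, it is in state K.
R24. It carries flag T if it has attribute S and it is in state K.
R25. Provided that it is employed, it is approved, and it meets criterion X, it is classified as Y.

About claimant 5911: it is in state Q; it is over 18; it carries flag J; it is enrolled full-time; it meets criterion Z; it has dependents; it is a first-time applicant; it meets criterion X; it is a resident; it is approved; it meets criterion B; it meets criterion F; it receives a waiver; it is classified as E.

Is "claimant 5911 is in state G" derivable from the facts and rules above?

By R1 (it meets criterion F, it meets criterion Z): it is in state H.
By R8 (it is classified as E, it meets criterion X, it is enrolled full-time): it carries flag T.
By R13 (it has dependents): it requires an interview.
By R14 (it carries flag T, it is in state Q): it is exempt.
By R21 (it is over 18): it is employed.
By R22 (it meets criterion B, it is a resident): it has a qualifying event.
By R25 (it is employed, it is approved, it meets criterion X): it is classified as Y.
By R3 (it requires an interview, it has a qualifying event): it is in category N.
By R7 (it is exempt): it meets the income test.
By R11 (it is in category N, it is in state H, it is classified as Y): it is on a waitlist.
By R2 (it meets the income test, it meets criterion Z): it has attribute L.
By R6 (it has attribute L, it meets criterion B): it is a veteran.
By R19 (it is a veteran): it is in state K.
By R15 (it is in state K, it is on a waitlist, it is in state Q): it is in state G.

Yes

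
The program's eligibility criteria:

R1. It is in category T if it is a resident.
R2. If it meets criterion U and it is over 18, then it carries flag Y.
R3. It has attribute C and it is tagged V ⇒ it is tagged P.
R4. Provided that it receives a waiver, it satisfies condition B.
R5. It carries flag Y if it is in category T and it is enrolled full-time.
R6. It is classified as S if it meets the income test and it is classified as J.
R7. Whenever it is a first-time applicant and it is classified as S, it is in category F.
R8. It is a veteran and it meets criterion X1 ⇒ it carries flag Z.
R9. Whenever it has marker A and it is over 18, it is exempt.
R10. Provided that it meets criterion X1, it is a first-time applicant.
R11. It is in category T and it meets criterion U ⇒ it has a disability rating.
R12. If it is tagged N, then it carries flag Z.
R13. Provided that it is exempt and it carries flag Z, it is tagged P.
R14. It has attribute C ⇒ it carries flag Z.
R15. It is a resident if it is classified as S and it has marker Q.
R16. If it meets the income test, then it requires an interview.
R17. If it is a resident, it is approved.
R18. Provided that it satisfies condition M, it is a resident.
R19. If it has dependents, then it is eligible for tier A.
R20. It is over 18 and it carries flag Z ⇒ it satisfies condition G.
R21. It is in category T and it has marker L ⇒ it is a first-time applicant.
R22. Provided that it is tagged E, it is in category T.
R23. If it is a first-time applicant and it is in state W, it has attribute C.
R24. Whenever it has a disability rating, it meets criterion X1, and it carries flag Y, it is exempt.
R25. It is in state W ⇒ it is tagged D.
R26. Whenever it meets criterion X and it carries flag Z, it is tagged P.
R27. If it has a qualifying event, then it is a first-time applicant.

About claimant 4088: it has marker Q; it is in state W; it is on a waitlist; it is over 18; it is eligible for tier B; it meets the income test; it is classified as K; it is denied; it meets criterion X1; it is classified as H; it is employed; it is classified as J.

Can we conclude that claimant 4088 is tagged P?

Forward chaining from the given facts derives: is classified as S, is a first-time applicant, is a resident, requires an interview, is approved, has attribute C, is tagged D, is in category T, is in category F, carries flag Z, satisfies condition G.
Rules concluding "it is tagged P": R3 needs "it is tagged V"; R13 needs "it is exempt"; R26 needs "it meets criterion X" — none of these are established.

No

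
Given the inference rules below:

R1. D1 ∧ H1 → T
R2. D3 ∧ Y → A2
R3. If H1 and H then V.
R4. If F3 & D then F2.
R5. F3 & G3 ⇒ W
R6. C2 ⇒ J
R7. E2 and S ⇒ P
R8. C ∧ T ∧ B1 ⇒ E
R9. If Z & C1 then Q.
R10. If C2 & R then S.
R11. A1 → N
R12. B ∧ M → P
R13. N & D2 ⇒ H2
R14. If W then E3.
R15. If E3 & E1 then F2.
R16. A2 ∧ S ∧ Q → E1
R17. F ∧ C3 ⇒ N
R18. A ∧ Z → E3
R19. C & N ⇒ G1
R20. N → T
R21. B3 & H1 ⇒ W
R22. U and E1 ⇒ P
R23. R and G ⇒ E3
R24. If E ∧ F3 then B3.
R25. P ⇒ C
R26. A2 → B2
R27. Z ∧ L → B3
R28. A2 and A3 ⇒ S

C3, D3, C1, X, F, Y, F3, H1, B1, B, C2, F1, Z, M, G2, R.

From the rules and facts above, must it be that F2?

A2  (by R2: D3, Y)
Q  (by R9: Z, C1)
S  (by R10: C2, R)
P  (by R12: B, M)
E1  (by R16: A2, S, Q)
N  (by R17: F, C3)
T  (by R20: N)
C  (by R25: P)
E  (by R8: C, T, B1)
B3  (by R24: E, F3)
W  (by R21: B3, H1)
E3  (by R14: W)
F2  (by R15: E3, E1)

Yes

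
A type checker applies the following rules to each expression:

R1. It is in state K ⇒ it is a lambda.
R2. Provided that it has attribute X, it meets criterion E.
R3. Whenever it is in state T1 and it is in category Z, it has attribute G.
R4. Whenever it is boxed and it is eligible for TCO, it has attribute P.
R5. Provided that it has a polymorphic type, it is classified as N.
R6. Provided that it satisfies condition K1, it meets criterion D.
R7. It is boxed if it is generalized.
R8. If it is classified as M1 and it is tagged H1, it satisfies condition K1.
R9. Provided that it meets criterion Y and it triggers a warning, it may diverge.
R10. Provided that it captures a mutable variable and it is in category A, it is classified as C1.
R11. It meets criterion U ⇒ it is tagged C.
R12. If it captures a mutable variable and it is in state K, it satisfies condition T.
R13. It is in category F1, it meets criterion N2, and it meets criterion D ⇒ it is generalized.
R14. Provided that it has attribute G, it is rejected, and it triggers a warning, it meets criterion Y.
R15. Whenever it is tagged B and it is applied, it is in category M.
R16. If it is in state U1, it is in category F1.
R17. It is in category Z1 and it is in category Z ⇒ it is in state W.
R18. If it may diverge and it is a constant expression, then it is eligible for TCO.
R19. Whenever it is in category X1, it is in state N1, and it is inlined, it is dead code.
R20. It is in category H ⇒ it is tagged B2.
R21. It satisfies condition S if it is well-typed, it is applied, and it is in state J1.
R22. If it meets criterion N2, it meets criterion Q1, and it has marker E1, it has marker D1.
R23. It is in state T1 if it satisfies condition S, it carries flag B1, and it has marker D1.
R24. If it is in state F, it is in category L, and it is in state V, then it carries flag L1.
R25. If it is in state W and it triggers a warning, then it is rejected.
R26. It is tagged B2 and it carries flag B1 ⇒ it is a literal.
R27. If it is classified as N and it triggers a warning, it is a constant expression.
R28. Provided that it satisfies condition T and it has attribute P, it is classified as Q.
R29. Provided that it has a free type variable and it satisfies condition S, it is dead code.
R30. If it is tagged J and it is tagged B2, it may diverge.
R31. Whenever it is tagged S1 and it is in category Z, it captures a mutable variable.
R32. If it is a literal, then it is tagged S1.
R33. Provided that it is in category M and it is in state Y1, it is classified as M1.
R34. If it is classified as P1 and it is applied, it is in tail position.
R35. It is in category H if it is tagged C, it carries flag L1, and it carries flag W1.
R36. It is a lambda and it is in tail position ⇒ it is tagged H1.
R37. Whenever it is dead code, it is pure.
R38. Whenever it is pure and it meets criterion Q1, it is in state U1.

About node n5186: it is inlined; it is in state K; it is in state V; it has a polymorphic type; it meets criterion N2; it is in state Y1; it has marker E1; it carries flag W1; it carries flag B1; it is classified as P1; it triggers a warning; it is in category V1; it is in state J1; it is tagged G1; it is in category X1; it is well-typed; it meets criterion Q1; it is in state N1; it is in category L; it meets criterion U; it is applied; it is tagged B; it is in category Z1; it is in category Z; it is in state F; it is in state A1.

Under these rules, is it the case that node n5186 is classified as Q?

By R1 (it is in state K): it is a lambda.
By R5 (it has a polymorphic type): it is classified as N.
By R11 (it meets criterion U): it is tagged C.
By R15 (it is tagged B, it is applied): it is in category M.
By R17 (it is in category Z1, it is in category Z): it is in state W.
By R19 (it is in category X1, it is in state N1, it is inlined): it is dead code.
By R21 (it is well-typed, it is applied, it is in state J1): it satisfies condition S.
By R22 (it meets criterion N2, it meets criterion Q1, it has marker E1): it has marker D1.
By R23 (it satisfies condition S, it carries flag B1, it has marker D1): it is in state T1.
By R24 (it is in state F, it is in category L, it is in state V): it carries flag L1.
By R25 (it is in state W, it triggers a warning): it is rejected.
By R27 (it is classified as N, it triggers a warning): it is a constant expression.
By R33 (it is in category M, it is in state Y1): it is classified as M1.
By R34 (it is classified as P1, it is applied): it is in tail position.
By R35 (it is tagged C, it carries flag L1, it carries flag W1): it is in category H.
By R36 (it is a lambda, it is in tail position): it is tagged H1.
By R37 (it is dead code): it is pure.
By R38 (it is pure, it meets criterion Q1): it is in state U1.
By R3 (it is in state T1, it is in category Z): it has attribute G.
By R8 (it is classified as M1, it is tagged H1): it satisfies condition K1.
By R14 (it has attribute G, it is rejected, it triggers a warning): it meets criterion Y.
By R16 (it is in state U1): it is in category F1.
By R20 (it is in category H): it is tagged B2.
By R26 (it is tagged B2, it carries flag B1): it is a literal.
By R32 (it is a literal): it is tagged S1.
By R6 (it satisfies condition K1): it meets criterion D.
By R9 (it meets criterion Y, it triggers a warning): it may diverge.
By R13 (it is in category F1, it meets criterion N2, it meets criterion D): it is generalized.
By R18 (it may diverge, it is a constant expression): it is eligible for TCO.
By R31 (it is tagged S1, it is in category Z): it captures a mutable variable.
By R7 (it is generalized): it is boxed.
By R12 (it captures a mutable variable, it is in state K): it satisfies condition T.
By R4 (it is boxed, it is eligible for TCO): it has attribute P.
By R28 (it satisfies condition T, it has attribute P): it is classified as Q.

Yes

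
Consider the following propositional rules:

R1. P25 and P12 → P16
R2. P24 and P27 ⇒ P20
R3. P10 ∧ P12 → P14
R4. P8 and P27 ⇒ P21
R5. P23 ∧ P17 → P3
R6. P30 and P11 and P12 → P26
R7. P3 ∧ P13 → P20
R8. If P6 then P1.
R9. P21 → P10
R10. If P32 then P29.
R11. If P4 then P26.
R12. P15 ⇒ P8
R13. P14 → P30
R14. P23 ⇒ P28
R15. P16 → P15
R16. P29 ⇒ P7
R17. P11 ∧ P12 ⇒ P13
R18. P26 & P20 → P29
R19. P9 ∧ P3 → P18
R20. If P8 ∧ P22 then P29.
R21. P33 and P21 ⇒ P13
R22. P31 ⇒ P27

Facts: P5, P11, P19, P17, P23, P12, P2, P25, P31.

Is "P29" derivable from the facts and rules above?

Yes

P16  (by R1: P25, P12)
P3  (by R5: P23, P17)
P15  (by R15: P16)
P13  (by R17: P11, P12)
P27  (by R22: P31)
P20  (by R7: P3, P13)
P8  (by R12: P15)
P21  (by R4: P8, P27)
P10  (by R9: P21)
P14  (by R3: P10, P12)
P30  (by R13: P14)
P26  (by R6: P30, P11, P12)
P29  (by R18: P26, P20)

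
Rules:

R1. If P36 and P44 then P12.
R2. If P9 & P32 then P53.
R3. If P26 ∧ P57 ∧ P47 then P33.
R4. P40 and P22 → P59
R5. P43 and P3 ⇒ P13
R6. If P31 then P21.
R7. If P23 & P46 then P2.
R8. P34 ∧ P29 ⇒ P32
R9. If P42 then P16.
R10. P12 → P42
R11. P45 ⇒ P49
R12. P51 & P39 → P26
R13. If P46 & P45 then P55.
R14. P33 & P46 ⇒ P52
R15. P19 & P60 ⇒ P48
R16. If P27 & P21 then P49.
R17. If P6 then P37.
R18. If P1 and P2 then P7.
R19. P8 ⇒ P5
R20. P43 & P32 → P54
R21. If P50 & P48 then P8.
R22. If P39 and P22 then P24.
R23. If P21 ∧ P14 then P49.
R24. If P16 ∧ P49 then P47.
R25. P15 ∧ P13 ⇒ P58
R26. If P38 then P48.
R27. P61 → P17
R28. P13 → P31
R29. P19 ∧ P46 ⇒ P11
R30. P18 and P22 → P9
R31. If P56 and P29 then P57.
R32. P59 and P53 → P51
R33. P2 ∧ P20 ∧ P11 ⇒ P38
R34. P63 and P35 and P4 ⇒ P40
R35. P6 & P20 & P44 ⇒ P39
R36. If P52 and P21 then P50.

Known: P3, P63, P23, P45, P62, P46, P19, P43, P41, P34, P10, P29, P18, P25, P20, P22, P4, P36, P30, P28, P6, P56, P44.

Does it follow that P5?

No

Forward chaining from the given facts derives: P12, P13, P2, P32, P42, P49, P55, P37, P54, P31, P11, P9, P57, P38, P39, P53, P21, P16, P24, P47, P48.
The only rule concluding P5 is R19, which needs P8; that is never established.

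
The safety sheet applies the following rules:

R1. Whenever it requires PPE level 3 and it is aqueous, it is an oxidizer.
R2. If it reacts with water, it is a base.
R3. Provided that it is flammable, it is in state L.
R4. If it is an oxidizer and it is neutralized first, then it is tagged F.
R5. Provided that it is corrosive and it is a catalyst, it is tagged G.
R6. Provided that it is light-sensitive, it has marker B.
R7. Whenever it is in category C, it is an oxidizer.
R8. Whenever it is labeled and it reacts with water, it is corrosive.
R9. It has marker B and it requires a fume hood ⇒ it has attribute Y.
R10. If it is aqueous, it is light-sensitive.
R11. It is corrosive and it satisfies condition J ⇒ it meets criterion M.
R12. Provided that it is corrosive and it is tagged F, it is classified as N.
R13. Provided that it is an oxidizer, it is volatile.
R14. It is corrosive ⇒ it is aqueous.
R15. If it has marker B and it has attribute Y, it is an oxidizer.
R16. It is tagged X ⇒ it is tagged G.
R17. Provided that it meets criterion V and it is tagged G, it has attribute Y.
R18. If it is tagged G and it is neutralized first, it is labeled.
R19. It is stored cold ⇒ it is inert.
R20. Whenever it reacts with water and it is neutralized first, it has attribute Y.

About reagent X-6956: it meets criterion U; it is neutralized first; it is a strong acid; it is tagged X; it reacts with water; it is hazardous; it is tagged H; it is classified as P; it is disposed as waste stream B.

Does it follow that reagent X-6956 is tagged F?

By R16 (it is tagged X): it is tagged G.
By R18 (it is tagged G, it is neutralized first): it is labeled.
By R20 (it reacts with water, it is neutralized first): it has attribute Y.
By R8 (it is labeled, it reacts with water): it is corrosive.
By R14 (it is corrosive): it is aqueous.
By R10 (it is aqueous): it is light-sensitive.
By R6 (it is light-sensitive): it has marker B.
By R15 (it has marker B, it has attribute Y): it is an oxidizer.
By R4 (it is an oxidizer, it is neutralized first): it is tagged F.

Yes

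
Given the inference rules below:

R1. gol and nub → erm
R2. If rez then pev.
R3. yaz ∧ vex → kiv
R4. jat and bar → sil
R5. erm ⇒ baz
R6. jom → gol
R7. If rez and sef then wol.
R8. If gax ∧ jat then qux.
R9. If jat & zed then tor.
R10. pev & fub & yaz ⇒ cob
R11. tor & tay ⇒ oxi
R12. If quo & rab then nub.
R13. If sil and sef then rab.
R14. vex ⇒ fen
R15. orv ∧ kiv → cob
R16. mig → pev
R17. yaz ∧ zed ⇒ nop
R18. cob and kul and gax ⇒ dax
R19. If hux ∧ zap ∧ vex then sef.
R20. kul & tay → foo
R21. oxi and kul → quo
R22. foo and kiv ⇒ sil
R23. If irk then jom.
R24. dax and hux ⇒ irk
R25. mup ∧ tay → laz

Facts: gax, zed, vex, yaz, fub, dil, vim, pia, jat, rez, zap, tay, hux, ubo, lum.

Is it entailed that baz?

No

Forward chaining from the given facts derives: pev, kiv, qux, tor, cob, oxi, fen, nop, sef, wol.
The only rule concluding baz is R5, which needs erm; that is never established.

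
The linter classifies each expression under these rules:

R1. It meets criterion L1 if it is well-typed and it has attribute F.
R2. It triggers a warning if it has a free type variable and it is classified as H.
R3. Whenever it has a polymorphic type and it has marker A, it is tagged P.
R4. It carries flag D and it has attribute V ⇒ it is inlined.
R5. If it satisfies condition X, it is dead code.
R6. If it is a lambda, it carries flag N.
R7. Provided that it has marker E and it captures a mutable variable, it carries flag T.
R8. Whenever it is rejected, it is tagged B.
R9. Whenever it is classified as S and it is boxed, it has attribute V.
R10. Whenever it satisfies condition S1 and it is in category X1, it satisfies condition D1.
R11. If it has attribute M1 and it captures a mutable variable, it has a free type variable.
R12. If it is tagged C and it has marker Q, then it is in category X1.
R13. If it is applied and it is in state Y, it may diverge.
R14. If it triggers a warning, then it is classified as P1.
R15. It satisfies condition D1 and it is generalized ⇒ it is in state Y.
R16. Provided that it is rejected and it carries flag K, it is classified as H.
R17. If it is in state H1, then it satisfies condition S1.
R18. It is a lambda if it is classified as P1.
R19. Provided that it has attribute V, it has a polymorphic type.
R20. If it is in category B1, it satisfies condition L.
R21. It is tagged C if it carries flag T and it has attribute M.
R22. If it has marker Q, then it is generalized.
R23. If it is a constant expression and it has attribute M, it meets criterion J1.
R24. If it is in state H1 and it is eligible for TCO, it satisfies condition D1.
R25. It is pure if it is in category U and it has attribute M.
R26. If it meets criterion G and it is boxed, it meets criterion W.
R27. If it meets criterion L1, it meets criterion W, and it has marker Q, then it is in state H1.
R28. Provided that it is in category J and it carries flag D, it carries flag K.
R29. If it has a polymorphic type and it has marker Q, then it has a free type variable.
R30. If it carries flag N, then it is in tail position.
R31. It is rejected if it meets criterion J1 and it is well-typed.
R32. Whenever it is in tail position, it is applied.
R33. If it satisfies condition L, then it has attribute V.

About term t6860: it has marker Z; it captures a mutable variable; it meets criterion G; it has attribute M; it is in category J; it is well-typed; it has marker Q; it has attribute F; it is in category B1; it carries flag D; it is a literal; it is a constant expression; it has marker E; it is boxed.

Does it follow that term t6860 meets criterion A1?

Forward chaining from the given facts derives: meets criterion L1, carries flag T, satisfies condition L, is tagged C, is generalized, meets criterion J1, meets criterion W, is in state H1, carries flag K, is rejected, has attribute V, is inlined, is tagged B, is in category X1, is classified as H, satisfies condition S1, has a polymorphic type, has a free type variable, triggers a warning, satisfies condition D1, is classified as P1, is in state Y, is a lambda, carries flag N, is in tail position, is applied, may diverge.
No rule has "it meets criterion A1" as its conclusion, and it is not among the given facts.

No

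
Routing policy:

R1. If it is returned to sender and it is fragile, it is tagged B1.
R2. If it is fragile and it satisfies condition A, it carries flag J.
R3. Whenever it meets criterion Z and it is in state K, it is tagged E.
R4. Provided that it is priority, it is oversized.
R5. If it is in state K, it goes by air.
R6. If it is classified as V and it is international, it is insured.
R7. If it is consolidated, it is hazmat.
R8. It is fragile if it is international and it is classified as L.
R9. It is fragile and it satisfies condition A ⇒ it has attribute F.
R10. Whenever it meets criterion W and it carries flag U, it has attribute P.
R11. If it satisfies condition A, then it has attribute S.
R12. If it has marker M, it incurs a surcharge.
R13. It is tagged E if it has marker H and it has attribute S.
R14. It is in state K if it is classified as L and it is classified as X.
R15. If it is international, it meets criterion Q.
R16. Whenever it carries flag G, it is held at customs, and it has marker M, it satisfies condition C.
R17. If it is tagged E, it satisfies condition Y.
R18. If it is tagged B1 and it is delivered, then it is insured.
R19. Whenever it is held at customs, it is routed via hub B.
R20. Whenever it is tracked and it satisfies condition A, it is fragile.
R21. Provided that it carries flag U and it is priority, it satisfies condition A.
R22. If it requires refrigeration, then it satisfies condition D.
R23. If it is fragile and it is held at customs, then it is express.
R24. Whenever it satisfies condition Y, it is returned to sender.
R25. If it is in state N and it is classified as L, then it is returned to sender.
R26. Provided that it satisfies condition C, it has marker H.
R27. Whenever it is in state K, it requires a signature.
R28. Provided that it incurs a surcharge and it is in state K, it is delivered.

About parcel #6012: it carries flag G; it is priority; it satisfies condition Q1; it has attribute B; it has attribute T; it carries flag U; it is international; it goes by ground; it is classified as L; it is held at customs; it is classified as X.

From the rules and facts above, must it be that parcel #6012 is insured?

Forward chaining from the given facts derives: is oversized, is fragile, is in state K, meets criterion Q, is routed via hub B, satisfies condition A, is express, requires a signature, carries flag J, goes by air, has attribute F, has attribute S.
Rules concluding "it is insured": R6 needs "it is classified as V"; R18 needs "it is tagged B1" — none of these are established.

No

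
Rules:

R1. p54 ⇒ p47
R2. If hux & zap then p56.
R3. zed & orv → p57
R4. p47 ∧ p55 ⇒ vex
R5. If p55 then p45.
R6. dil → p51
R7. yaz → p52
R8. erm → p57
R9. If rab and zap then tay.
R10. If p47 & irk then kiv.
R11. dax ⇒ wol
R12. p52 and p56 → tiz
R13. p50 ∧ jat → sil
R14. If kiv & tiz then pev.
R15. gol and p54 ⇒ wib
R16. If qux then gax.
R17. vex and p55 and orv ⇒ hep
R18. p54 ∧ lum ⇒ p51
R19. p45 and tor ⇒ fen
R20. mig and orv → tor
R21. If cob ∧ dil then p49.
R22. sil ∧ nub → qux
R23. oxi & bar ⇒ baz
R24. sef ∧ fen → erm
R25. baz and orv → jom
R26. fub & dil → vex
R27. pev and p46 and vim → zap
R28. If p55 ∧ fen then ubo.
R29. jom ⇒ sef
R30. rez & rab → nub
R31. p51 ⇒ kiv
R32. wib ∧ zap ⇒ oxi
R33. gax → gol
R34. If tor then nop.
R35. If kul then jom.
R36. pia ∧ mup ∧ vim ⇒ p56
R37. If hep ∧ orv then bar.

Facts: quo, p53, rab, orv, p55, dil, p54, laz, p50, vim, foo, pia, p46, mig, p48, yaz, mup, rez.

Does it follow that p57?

No

Forward chaining from the given facts derives: p47, vex, p45, p51, p52, hep, tor, nub, kiv, nop, p56, bar, tiz, pev, fen, zap, ubo, tay.
Rules concluding p57: R3 needs zed; R8 needs erm — none of these are established.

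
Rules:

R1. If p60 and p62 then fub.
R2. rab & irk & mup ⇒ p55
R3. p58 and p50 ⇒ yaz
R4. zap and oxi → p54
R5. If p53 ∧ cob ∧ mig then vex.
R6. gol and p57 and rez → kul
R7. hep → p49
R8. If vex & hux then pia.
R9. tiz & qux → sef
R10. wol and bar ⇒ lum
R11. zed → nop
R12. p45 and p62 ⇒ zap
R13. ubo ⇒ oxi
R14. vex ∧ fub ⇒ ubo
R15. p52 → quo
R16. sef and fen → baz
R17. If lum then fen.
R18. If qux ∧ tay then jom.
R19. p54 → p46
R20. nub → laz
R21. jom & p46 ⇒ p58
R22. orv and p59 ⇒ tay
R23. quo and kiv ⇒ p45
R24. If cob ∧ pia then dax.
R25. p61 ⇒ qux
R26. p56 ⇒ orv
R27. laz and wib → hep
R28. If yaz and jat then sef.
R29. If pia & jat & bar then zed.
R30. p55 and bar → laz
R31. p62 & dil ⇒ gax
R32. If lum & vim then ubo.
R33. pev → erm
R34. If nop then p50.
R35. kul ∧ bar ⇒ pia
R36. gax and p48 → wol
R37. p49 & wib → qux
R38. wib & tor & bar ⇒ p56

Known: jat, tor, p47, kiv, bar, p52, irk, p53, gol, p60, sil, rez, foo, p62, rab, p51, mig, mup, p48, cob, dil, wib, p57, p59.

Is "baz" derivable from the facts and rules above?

Yes

fub  (by R1: p60, p62)
p55  (by R2: rab, irk, mup)
vex  (by R5: p53, cob, mig)
kul  (by R6: gol, p57, rez)
ubo  (by R14: vex, fub)
quo  (by R15: p52)
p45  (by R23: quo, kiv)
laz  (by R30: p55, bar)
gax  (by R31: p62, dil)
pia  (by R35: kul, bar)
wol  (by R36: gax, p48)
p56  (by R38: wib, tor, bar)
lum  (by R10: wol, bar)
zap  (by R12: p45, p62)
oxi  (by R13: ubo)
fen  (by R17: lum)
orv  (by R26: p56)
hep  (by R27: laz, wib)
zed  (by R29: pia, jat, bar)
p54  (by R4: zap, oxi)
p49  (by R7: hep)
nop  (by R11: zed)
p46  (by R19: p54)
tay  (by R22: orv, p59)
p50  (by R34: nop)
qux  (by R37: p49, wib)
jom  (by R18: qux, tay)
p58  (by R21: jom, p46)
yaz  (by R3: p58, p50)
sef  (by R28: yaz, jat)
baz  (by R16: sef, fen)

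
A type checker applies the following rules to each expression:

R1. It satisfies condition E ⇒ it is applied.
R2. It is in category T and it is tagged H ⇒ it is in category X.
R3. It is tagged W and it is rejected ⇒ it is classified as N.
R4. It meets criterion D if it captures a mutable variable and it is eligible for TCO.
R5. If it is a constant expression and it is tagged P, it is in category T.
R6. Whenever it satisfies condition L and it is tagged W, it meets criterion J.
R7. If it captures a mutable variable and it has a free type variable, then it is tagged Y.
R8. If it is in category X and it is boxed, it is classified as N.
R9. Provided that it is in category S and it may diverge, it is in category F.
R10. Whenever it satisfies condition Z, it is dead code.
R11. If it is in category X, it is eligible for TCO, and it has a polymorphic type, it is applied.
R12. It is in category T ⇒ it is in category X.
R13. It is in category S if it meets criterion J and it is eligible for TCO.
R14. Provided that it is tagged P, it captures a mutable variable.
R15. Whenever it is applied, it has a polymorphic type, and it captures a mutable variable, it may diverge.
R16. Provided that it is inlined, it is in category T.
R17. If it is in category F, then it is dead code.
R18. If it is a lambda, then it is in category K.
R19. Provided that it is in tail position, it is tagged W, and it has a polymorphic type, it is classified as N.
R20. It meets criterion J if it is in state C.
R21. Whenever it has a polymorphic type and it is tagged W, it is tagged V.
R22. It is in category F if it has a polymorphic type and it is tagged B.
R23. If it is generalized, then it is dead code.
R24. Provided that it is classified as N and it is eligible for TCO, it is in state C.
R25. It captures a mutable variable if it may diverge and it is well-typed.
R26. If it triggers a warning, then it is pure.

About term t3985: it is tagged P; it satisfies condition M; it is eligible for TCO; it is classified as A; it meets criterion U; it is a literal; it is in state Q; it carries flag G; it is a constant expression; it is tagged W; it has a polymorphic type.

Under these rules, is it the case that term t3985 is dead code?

No

Forward chaining from the given facts derives: is in category T, is in category X, captures a mutable variable, is tagged V, meets criterion D, is applied, may diverge.
Rules concluding "it is dead code": R10 needs "it satisfies condition Z"; R17 needs "it is in category F"; R23 needs "it is generalized" — none of these are established.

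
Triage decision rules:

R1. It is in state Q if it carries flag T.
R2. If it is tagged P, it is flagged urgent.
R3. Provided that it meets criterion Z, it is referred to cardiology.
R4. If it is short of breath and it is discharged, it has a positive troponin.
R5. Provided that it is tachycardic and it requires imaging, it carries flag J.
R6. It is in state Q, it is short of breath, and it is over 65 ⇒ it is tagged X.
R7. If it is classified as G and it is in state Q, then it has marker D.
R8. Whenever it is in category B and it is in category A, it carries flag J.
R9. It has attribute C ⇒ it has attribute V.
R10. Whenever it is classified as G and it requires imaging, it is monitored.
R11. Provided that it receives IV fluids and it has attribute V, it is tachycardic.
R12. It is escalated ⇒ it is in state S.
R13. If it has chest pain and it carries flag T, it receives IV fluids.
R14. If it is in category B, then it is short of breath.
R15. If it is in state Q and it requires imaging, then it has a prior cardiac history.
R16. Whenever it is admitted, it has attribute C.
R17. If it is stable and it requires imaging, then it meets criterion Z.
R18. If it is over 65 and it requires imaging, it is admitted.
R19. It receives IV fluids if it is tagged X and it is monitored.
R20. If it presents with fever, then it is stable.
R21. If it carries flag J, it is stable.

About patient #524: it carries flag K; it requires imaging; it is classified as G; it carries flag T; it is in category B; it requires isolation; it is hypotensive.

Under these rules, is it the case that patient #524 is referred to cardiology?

No

Forward chaining from the given facts derives: is in state Q, has marker D, is monitored, is short of breath, has a prior cardiac history.
The only rule concluding "it is referred to cardiology" is R3, which needs "it meets criterion Z"; that is never established.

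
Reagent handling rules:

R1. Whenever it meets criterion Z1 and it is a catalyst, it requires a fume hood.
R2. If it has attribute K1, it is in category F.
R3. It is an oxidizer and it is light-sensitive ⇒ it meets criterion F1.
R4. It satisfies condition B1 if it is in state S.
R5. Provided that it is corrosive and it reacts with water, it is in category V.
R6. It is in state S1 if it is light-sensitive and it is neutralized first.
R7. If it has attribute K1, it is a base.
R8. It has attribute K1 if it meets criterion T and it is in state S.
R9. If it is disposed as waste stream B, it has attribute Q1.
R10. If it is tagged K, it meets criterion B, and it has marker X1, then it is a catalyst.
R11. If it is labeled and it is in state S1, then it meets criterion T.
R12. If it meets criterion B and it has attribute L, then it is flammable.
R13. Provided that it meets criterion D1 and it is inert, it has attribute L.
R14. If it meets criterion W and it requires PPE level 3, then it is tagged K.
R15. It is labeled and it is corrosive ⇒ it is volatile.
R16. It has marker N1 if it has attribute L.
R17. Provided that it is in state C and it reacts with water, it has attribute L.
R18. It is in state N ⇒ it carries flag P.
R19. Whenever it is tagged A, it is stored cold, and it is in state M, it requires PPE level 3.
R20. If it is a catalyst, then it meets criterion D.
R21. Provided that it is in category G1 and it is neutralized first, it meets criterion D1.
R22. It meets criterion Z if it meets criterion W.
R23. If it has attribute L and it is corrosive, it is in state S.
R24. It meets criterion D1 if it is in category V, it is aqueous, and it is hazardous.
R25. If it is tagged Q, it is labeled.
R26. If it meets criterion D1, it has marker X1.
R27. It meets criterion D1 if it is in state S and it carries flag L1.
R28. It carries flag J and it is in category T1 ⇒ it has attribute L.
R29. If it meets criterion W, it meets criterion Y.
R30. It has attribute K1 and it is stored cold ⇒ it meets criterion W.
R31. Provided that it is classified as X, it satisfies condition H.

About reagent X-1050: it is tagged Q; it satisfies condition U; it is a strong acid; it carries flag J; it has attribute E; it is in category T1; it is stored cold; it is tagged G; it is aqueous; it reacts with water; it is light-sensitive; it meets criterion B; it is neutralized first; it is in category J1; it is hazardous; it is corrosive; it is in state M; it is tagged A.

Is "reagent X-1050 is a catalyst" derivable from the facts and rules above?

By R5 (it is corrosive, it reacts with water): it is in category V.
By R6 (it is light-sensitive, it is neutralized first): it is in state S1.
By R19 (it is tagged A, it is stored cold, it is in state M): it requires PPE level 3.
By R24 (it is in category V, it is aqueous, it is hazardous): it meets criterion D1.
By R25 (it is tagged Q): it is labeled.
By R26 (it meets criterion D1): it has marker X1.
By R28 (it carries flag J, it is in category T1): it has attribute L.
By R11 (it is labeled, it is in state S1): it meets criterion T.
By R23 (it has attribute L, it is corrosive): it is in state S.
By R8 (it meets criterion T, it is in state S): it has attribute K1.
By R30 (it has attribute K1, it is stored cold): it meets criterion W.
By R14 (it meets criterion W, it requires PPE level 3): it is tagged K.
By R10 (it is tagged K, it meets criterion B, it has marker X1): it is a catalyst.

Yes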